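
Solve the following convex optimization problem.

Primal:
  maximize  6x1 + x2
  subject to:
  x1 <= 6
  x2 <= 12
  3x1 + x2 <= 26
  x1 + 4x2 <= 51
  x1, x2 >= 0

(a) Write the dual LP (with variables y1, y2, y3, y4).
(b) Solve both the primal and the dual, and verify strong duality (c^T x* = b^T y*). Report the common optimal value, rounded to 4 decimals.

The standard primal-dual pair for 'max c^T x s.t. A x <= b, x >= 0' is:
  Dual:  min b^T y  s.t.  A^T y >= c,  y >= 0.

So the dual LP is:
  minimize  6y1 + 12y2 + 26y3 + 51y4
  subject to:
    y1 + 3y3 + y4 >= 6
    y2 + y3 + 4y4 >= 1
    y1, y2, y3, y4 >= 0

Solving the primal: x* = (6, 8).
  primal value c^T x* = 44.
Solving the dual: y* = (3, 0, 1, 0).
  dual value b^T y* = 44.
Strong duality: c^T x* = b^T y*. Confirmed.

44


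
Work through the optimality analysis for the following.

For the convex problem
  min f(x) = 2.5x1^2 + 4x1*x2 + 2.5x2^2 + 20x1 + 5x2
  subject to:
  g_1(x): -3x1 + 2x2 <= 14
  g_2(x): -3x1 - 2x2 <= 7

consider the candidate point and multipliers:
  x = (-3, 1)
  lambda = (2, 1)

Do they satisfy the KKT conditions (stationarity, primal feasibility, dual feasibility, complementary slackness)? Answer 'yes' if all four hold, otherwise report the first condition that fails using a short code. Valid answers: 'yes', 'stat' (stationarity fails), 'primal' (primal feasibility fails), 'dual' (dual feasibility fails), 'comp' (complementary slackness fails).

Gradient of f: grad f(x) = Q x + c = (9, -2)
Constraint values g_i(x) = a_i^T x - b_i:
  g_1((-3, 1)) = -3
  g_2((-3, 1)) = 0
Stationarity residual: grad f(x) + sum_i lambda_i a_i = (0, 0)
  -> stationarity OK
Primal feasibility (all g_i <= 0): OK
Dual feasibility (all lambda_i >= 0): OK
Complementary slackness (lambda_i * g_i(x) = 0 for all i): FAILS

Verdict: the first failing condition is complementary_slackness -> comp.

comp


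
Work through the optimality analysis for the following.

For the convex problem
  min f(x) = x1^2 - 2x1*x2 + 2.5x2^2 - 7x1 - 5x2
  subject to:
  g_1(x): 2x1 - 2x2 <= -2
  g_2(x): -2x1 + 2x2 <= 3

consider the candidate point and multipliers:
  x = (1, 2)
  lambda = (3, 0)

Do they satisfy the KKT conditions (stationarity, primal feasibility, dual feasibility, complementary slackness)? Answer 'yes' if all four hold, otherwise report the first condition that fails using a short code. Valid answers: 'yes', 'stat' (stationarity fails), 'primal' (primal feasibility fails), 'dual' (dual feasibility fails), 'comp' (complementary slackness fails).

Gradient of f: grad f(x) = Q x + c = (-9, 3)
Constraint values g_i(x) = a_i^T x - b_i:
  g_1((1, 2)) = 0
  g_2((1, 2)) = -1
Stationarity residual: grad f(x) + sum_i lambda_i a_i = (-3, -3)
  -> stationarity FAILS
Primal feasibility (all g_i <= 0): OK
Dual feasibility (all lambda_i >= 0): OK
Complementary slackness (lambda_i * g_i(x) = 0 for all i): OK

Verdict: the first failing condition is stationarity -> stat.

stat


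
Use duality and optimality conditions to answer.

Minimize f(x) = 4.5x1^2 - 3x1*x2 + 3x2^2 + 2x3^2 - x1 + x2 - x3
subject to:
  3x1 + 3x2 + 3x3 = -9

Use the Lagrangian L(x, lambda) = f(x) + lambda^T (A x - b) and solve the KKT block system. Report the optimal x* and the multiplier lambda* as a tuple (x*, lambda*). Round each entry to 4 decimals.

Form the Lagrangian:
  L(x, lambda) = (1/2) x^T Q x + c^T x + lambda^T (A x - b)
Stationarity (grad_x L = 0): Q x + c + A^T lambda = 0.
Primal feasibility: A x = b.

This gives the KKT block system:
  [ Q   A^T ] [ x     ]   [-c ]
  [ A    0  ] [ lambda ] = [ b ]

Solving the linear system:
  x*      = (-0.8217, -1.3178, -0.8605)
  lambda* = (1.4806)
  f(x*)   = 6.845

x* = (-0.8217, -1.3178, -0.8605), lambda* = (1.4806)


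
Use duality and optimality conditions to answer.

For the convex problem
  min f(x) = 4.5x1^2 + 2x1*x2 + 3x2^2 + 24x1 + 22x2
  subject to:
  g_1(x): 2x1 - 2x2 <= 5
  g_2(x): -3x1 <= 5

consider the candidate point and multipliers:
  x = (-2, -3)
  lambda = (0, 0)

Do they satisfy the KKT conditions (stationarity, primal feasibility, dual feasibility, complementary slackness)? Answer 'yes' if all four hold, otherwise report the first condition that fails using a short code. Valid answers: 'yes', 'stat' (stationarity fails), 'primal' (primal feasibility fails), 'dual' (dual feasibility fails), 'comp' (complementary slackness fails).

Gradient of f: grad f(x) = Q x + c = (0, 0)
Constraint values g_i(x) = a_i^T x - b_i:
  g_1((-2, -3)) = -3
  g_2((-2, -3)) = 1
Stationarity residual: grad f(x) + sum_i lambda_i a_i = (0, 0)
  -> stationarity OK
Primal feasibility (all g_i <= 0): FAILS
Dual feasibility (all lambda_i >= 0): OK
Complementary slackness (lambda_i * g_i(x) = 0 for all i): OK

Verdict: the first failing condition is primal_feasibility -> primal.

primal


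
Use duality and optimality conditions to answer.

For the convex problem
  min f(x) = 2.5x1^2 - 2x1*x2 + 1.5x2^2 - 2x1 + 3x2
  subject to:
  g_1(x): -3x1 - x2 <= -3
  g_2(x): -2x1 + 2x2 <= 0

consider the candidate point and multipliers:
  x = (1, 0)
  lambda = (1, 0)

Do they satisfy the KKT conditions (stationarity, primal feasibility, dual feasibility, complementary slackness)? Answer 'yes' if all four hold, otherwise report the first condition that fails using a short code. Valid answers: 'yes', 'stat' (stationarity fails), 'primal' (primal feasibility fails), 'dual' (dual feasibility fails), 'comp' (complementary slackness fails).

Gradient of f: grad f(x) = Q x + c = (3, 1)
Constraint values g_i(x) = a_i^T x - b_i:
  g_1((1, 0)) = 0
  g_2((1, 0)) = -2
Stationarity residual: grad f(x) + sum_i lambda_i a_i = (0, 0)
  -> stationarity OK
Primal feasibility (all g_i <= 0): OK
Dual feasibility (all lambda_i >= 0): OK
Complementary slackness (lambda_i * g_i(x) = 0 for all i): OK

Verdict: yes, KKT holds.

yes


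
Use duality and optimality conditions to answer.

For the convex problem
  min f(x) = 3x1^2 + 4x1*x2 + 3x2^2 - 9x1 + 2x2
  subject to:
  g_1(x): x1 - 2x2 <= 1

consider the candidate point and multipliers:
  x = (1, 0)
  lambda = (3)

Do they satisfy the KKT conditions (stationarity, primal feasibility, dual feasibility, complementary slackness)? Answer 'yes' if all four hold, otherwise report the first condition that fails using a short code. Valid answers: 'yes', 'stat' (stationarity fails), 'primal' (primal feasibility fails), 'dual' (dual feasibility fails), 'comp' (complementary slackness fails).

Gradient of f: grad f(x) = Q x + c = (-3, 6)
Constraint values g_i(x) = a_i^T x - b_i:
  g_1((1, 0)) = 0
Stationarity residual: grad f(x) + sum_i lambda_i a_i = (0, 0)
  -> stationarity OK
Primal feasibility (all g_i <= 0): OK
Dual feasibility (all lambda_i >= 0): OK
Complementary slackness (lambda_i * g_i(x) = 0 for all i): OK

Verdict: yes, KKT holds.

yes


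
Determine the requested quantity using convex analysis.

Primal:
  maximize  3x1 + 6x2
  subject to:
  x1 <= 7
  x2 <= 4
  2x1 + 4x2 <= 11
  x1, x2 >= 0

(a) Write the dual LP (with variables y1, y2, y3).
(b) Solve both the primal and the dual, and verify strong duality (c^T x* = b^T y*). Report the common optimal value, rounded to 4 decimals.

The standard primal-dual pair for 'max c^T x s.t. A x <= b, x >= 0' is:
  Dual:  min b^T y  s.t.  A^T y >= c,  y >= 0.

So the dual LP is:
  minimize  7y1 + 4y2 + 11y3
  subject to:
    y1 + 2y3 >= 3
    y2 + 4y3 >= 6
    y1, y2, y3 >= 0

Solving the primal: x* = (5.5, 0).
  primal value c^T x* = 16.5.
Solving the dual: y* = (0, 0, 1.5).
  dual value b^T y* = 16.5.
Strong duality: c^T x* = b^T y*. Confirmed.

16.5


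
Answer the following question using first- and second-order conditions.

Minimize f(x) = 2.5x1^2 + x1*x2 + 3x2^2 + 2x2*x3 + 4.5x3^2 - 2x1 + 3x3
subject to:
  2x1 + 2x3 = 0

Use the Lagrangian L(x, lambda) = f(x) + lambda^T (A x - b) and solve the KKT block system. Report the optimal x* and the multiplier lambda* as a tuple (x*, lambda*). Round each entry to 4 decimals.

Form the Lagrangian:
  L(x, lambda) = (1/2) x^T Q x + c^T x + lambda^T (A x - b)
Stationarity (grad_x L = 0): Q x + c + A^T lambda = 0.
Primal feasibility: A x = b.

This gives the KKT block system:
  [ Q   A^T ] [ x     ]   [-c ]
  [ A    0  ] [ lambda ] = [ b ]

Solving the linear system:
  x*      = (0.3614, 0.0602, -0.3614)
  lambda* = (0.0663)
  f(x*)   = -0.9036

x* = (0.3614, 0.0602, -0.3614), lambda* = (0.0663)


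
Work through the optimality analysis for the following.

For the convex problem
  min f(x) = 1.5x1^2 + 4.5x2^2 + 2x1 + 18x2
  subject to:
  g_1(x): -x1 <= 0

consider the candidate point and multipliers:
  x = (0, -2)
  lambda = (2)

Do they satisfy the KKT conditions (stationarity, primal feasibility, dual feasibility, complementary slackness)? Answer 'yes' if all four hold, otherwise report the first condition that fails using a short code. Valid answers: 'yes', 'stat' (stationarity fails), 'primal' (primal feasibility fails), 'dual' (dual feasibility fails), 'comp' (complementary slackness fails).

Gradient of f: grad f(x) = Q x + c = (2, 0)
Constraint values g_i(x) = a_i^T x - b_i:
  g_1((0, -2)) = 0
Stationarity residual: grad f(x) + sum_i lambda_i a_i = (0, 0)
  -> stationarity OK
Primal feasibility (all g_i <= 0): OK
Dual feasibility (all lambda_i >= 0): OK
Complementary slackness (lambda_i * g_i(x) = 0 for all i): OK

Verdict: yes, KKT holds.

yes


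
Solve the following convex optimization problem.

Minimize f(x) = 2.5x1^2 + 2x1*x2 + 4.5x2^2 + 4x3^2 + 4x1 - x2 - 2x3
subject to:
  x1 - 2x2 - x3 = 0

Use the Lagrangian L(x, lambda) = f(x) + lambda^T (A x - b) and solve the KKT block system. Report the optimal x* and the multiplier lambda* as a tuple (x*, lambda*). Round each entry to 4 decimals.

Form the Lagrangian:
  L(x, lambda) = (1/2) x^T Q x + c^T x + lambda^T (A x - b)
Stationarity (grad_x L = 0): Q x + c + A^T lambda = 0.
Primal feasibility: A x = b.

This gives the KKT block system:
  [ Q   A^T ] [ x     ]   [-c ]
  [ A    0  ] [ lambda ] = [ b ]

Solving the linear system:
  x*      = (-0.368, -0.1988, 0.0297)
  lambda* = (-1.7626)
  f(x*)   = -0.6662

x* = (-0.368, -0.1988, 0.0297), lambda* = (-1.7626)


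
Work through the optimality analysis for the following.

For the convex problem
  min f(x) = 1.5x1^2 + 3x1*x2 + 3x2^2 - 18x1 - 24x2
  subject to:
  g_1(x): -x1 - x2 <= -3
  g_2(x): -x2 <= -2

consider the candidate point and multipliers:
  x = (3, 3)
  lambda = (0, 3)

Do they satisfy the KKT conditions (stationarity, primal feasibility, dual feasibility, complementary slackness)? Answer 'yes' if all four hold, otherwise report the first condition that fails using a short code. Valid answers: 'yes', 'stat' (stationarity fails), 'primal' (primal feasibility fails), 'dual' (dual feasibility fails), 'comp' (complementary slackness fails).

Gradient of f: grad f(x) = Q x + c = (0, 3)
Constraint values g_i(x) = a_i^T x - b_i:
  g_1((3, 3)) = -3
  g_2((3, 3)) = -1
Stationarity residual: grad f(x) + sum_i lambda_i a_i = (0, 0)
  -> stationarity OK
Primal feasibility (all g_i <= 0): OK
Dual feasibility (all lambda_i >= 0): OK
Complementary slackness (lambda_i * g_i(x) = 0 for all i): FAILS

Verdict: the first failing condition is complementary_slackness -> comp.

comp


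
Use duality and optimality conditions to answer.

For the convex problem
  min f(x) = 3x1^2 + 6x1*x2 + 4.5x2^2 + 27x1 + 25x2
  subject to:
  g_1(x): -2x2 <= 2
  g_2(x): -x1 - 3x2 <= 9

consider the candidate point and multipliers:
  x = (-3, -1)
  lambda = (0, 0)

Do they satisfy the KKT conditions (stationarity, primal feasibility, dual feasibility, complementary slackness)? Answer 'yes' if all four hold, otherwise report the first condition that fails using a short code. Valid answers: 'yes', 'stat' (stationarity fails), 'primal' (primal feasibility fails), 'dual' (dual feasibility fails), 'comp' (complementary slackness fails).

Gradient of f: grad f(x) = Q x + c = (3, -2)
Constraint values g_i(x) = a_i^T x - b_i:
  g_1((-3, -1)) = 0
  g_2((-3, -1)) = -3
Stationarity residual: grad f(x) + sum_i lambda_i a_i = (3, -2)
  -> stationarity FAILS
Primal feasibility (all g_i <= 0): OK
Dual feasibility (all lambda_i >= 0): OK
Complementary slackness (lambda_i * g_i(x) = 0 for all i): OK

Verdict: the first failing condition is stationarity -> stat.

stat


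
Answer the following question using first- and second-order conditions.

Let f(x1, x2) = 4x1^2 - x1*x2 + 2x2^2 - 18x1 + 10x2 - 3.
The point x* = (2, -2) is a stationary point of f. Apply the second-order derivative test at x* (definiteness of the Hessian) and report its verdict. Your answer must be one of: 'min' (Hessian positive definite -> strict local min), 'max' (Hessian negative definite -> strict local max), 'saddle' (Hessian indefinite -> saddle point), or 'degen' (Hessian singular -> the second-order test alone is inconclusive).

Compute the Hessian H = grad^2 f:
  H = [[8, -1], [-1, 4]]
Verify stationarity: grad f(x*) = H x* + g = (0, 0).
Eigenvalues of H: 3.7639, 8.2361.
Both eigenvalues > 0, so H is positive definite -> x* is a strict local min.

min


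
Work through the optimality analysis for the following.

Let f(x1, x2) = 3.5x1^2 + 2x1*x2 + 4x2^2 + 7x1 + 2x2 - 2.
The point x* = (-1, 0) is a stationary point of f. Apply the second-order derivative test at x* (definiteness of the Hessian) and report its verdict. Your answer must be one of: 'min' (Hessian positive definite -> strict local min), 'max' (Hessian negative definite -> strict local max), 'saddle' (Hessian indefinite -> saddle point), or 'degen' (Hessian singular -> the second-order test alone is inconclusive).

Compute the Hessian H = grad^2 f:
  H = [[7, 2], [2, 8]]
Verify stationarity: grad f(x*) = H x* + g = (0, 0).
Eigenvalues of H: 5.4384, 9.5616.
Both eigenvalues > 0, so H is positive definite -> x* is a strict local min.

min


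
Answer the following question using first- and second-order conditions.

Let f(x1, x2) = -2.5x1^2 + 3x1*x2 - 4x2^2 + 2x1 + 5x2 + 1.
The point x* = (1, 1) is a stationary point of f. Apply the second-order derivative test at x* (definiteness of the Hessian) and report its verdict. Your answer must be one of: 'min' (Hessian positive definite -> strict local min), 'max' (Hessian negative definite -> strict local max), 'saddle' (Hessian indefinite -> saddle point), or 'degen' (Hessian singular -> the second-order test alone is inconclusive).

Compute the Hessian H = grad^2 f:
  H = [[-5, 3], [3, -8]]
Verify stationarity: grad f(x*) = H x* + g = (0, 0).
Eigenvalues of H: -9.8541, -3.1459.
Both eigenvalues < 0, so H is negative definite -> x* is a strict local max.

max


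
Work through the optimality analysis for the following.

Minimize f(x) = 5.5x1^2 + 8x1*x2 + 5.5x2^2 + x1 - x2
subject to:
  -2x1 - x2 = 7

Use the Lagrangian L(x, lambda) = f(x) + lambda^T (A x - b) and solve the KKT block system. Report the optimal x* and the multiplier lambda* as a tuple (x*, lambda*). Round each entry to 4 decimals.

Form the Lagrangian:
  L(x, lambda) = (1/2) x^T Q x + c^T x + lambda^T (A x - b)
Stationarity (grad_x L = 0): Q x + c + A^T lambda = 0.
Primal feasibility: A x = b.

This gives the KKT block system:
  [ Q   A^T ] [ x     ]   [-c ]
  [ A    0  ] [ lambda ] = [ b ]

Solving the linear system:
  x*      = (-4.3913, 1.7826)
  lambda* = (-16.5217)
  f(x*)   = 54.7391

x* = (-4.3913, 1.7826), lambda* = (-16.5217)


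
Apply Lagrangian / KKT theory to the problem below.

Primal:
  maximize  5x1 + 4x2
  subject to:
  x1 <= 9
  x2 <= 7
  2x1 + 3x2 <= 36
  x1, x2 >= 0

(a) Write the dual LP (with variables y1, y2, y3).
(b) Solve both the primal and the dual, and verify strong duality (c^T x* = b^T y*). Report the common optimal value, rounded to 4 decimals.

The standard primal-dual pair for 'max c^T x s.t. A x <= b, x >= 0' is:
  Dual:  min b^T y  s.t.  A^T y >= c,  y >= 0.

So the dual LP is:
  minimize  9y1 + 7y2 + 36y3
  subject to:
    y1 + 2y3 >= 5
    y2 + 3y3 >= 4
    y1, y2, y3 >= 0

Solving the primal: x* = (9, 6).
  primal value c^T x* = 69.
Solving the dual: y* = (2.3333, 0, 1.3333).
  dual value b^T y* = 69.
Strong duality: c^T x* = b^T y*. Confirmed.

69


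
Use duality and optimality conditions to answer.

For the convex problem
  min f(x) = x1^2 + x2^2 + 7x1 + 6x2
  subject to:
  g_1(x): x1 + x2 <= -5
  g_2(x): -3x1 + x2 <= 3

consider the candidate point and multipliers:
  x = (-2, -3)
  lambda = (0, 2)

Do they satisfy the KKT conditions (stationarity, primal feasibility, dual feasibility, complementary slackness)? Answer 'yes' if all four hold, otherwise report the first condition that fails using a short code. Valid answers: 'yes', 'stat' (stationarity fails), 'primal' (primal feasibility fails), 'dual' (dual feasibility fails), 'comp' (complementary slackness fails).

Gradient of f: grad f(x) = Q x + c = (3, 0)
Constraint values g_i(x) = a_i^T x - b_i:
  g_1((-2, -3)) = 0
  g_2((-2, -3)) = 0
Stationarity residual: grad f(x) + sum_i lambda_i a_i = (-3, 2)
  -> stationarity FAILS
Primal feasibility (all g_i <= 0): OK
Dual feasibility (all lambda_i >= 0): OK
Complementary slackness (lambda_i * g_i(x) = 0 for all i): OK

Verdict: the first failing condition is stationarity -> stat.

stat


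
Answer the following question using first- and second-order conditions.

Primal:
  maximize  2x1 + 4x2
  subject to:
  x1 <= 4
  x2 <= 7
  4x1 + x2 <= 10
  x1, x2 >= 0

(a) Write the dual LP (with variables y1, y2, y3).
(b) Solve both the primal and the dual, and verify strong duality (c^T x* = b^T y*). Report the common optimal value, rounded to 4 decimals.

The standard primal-dual pair for 'max c^T x s.t. A x <= b, x >= 0' is:
  Dual:  min b^T y  s.t.  A^T y >= c,  y >= 0.

So the dual LP is:
  minimize  4y1 + 7y2 + 10y3
  subject to:
    y1 + 4y3 >= 2
    y2 + y3 >= 4
    y1, y2, y3 >= 0

Solving the primal: x* = (0.75, 7).
  primal value c^T x* = 29.5.
Solving the dual: y* = (0, 3.5, 0.5).
  dual value b^T y* = 29.5.
Strong duality: c^T x* = b^T y*. Confirmed.

29.5


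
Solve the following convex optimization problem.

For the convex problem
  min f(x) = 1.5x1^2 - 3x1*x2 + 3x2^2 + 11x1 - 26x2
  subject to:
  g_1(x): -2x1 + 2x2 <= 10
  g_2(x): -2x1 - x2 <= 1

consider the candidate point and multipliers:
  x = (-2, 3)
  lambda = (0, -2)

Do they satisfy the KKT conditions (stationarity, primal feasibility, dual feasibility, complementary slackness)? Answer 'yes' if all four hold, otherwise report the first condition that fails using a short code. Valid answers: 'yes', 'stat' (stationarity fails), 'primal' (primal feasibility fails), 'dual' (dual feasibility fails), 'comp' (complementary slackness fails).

Gradient of f: grad f(x) = Q x + c = (-4, -2)
Constraint values g_i(x) = a_i^T x - b_i:
  g_1((-2, 3)) = 0
  g_2((-2, 3)) = 0
Stationarity residual: grad f(x) + sum_i lambda_i a_i = (0, 0)
  -> stationarity OK
Primal feasibility (all g_i <= 0): OK
Dual feasibility (all lambda_i >= 0): FAILS
Complementary slackness (lambda_i * g_i(x) = 0 for all i): OK

Verdict: the first failing condition is dual_feasibility -> dual.

dual


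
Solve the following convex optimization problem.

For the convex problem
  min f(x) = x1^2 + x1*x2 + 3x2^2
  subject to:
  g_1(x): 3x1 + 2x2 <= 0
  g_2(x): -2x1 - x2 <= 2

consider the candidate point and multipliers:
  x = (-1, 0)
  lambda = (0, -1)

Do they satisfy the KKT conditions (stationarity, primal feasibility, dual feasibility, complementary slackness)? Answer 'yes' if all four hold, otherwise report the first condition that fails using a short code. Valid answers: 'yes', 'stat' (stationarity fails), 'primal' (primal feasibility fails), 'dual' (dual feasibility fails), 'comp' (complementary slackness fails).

Gradient of f: grad f(x) = Q x + c = (-2, -1)
Constraint values g_i(x) = a_i^T x - b_i:
  g_1((-1, 0)) = -3
  g_2((-1, 0)) = 0
Stationarity residual: grad f(x) + sum_i lambda_i a_i = (0, 0)
  -> stationarity OK
Primal feasibility (all g_i <= 0): OK
Dual feasibility (all lambda_i >= 0): FAILS
Complementary slackness (lambda_i * g_i(x) = 0 for all i): OK

Verdict: the first failing condition is dual_feasibility -> dual.

dual


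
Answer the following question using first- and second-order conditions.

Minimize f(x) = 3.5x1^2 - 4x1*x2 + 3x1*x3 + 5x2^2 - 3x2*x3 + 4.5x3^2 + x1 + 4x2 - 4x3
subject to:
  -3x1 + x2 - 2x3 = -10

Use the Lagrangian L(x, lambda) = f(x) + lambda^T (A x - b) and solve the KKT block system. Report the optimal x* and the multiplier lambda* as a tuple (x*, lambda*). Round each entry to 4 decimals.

Form the Lagrangian:
  L(x, lambda) = (1/2) x^T Q x + c^T x + lambda^T (A x - b)
Stationarity (grad_x L = 0): Q x + c + A^T lambda = 0.
Primal feasibility: A x = b.

This gives the KKT block system:
  [ Q   A^T ] [ x     ]   [-c ]
  [ A    0  ] [ lambda ] = [ b ]

Solving the linear system:
  x*      = (2.5692, 0.2923, 1.2923)
  lambda* = (7.2308)
  f(x*)   = 35.4385

x* = (2.5692, 0.2923, 1.2923), lambda* = (7.2308)


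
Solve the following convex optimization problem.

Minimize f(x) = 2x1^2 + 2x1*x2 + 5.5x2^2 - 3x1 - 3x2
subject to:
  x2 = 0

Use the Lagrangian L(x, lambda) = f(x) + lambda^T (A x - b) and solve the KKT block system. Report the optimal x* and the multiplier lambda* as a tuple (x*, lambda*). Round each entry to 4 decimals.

Form the Lagrangian:
  L(x, lambda) = (1/2) x^T Q x + c^T x + lambda^T (A x - b)
Stationarity (grad_x L = 0): Q x + c + A^T lambda = 0.
Primal feasibility: A x = b.

This gives the KKT block system:
  [ Q   A^T ] [ x     ]   [-c ]
  [ A    0  ] [ lambda ] = [ b ]

Solving the linear system:
  x*      = (0.75, 0)
  lambda* = (1.5)
  f(x*)   = -1.125

x* = (0.75, 0), lambda* = (1.5)


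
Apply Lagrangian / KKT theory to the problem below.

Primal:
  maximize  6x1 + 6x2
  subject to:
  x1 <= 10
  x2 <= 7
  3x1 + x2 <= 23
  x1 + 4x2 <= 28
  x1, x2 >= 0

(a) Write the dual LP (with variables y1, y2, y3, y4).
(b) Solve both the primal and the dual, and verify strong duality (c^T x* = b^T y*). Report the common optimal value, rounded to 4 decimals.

The standard primal-dual pair for 'max c^T x s.t. A x <= b, x >= 0' is:
  Dual:  min b^T y  s.t.  A^T y >= c,  y >= 0.

So the dual LP is:
  minimize  10y1 + 7y2 + 23y3 + 28y4
  subject to:
    y1 + 3y3 + y4 >= 6
    y2 + y3 + 4y4 >= 6
    y1, y2, y3, y4 >= 0

Solving the primal: x* = (5.8182, 5.5455).
  primal value c^T x* = 68.1818.
Solving the dual: y* = (0, 0, 1.6364, 1.0909).
  dual value b^T y* = 68.1818.
Strong duality: c^T x* = b^T y*. Confirmed.

68.1818


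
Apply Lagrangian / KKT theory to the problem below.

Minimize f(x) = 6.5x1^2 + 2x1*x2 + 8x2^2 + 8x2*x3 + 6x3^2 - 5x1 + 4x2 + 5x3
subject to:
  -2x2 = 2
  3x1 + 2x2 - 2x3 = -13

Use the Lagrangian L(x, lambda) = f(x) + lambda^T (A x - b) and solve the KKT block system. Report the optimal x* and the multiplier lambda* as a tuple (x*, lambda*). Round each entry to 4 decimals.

Form the Lagrangian:
  L(x, lambda) = (1/2) x^T Q x + c^T x + lambda^T (A x - b)
Stationarity (grad_x L = 0): Q x + c + A^T lambda = 0.
Primal feasibility: A x = b.

This gives the KKT block system:
  [ Q   A^T ] [ x     ]   [-c ]
  [ A    0  ] [ lambda ] = [ b ]

Solving the linear system:
  x*      = (-2.1875, -1, 2.2188)
  lambda* = (12.5, 11.8125)
  f(x*)   = 73.2969

x* = (-2.1875, -1, 2.2188), lambda* = (12.5, 11.8125)


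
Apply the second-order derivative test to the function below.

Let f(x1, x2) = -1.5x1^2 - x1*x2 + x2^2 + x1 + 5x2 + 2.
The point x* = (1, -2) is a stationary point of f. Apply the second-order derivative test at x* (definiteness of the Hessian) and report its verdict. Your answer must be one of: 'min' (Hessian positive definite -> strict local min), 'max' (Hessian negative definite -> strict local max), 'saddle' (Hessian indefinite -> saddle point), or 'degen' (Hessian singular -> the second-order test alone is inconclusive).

Compute the Hessian H = grad^2 f:
  H = [[-3, -1], [-1, 2]]
Verify stationarity: grad f(x*) = H x* + g = (0, 0).
Eigenvalues of H: -3.1926, 2.1926.
Eigenvalues have mixed signs, so H is indefinite -> x* is a saddle point.

saddle


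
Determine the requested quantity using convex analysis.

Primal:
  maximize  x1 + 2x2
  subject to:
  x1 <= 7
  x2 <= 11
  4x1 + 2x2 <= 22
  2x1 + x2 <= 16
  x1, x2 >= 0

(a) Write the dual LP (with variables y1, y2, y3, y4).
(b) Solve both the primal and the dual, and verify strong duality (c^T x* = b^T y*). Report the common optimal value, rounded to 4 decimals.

The standard primal-dual pair for 'max c^T x s.t. A x <= b, x >= 0' is:
  Dual:  min b^T y  s.t.  A^T y >= c,  y >= 0.

So the dual LP is:
  minimize  7y1 + 11y2 + 22y3 + 16y4
  subject to:
    y1 + 4y3 + 2y4 >= 1
    y2 + 2y3 + y4 >= 2
    y1, y2, y3, y4 >= 0

Solving the primal: x* = (0, 11).
  primal value c^T x* = 22.
Solving the dual: y* = (0, 1.5, 0.25, 0).
  dual value b^T y* = 22.
Strong duality: c^T x* = b^T y*. Confirmed.

22


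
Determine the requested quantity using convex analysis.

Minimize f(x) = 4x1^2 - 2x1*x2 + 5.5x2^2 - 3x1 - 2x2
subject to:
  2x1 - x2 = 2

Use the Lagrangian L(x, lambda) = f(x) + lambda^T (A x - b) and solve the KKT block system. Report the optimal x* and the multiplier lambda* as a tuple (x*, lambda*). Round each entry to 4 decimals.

Form the Lagrangian:
  L(x, lambda) = (1/2) x^T Q x + c^T x + lambda^T (A x - b)
Stationarity (grad_x L = 0): Q x + c + A^T lambda = 0.
Primal feasibility: A x = b.

This gives the KKT block system:
  [ Q   A^T ] [ x     ]   [-c ]
  [ A    0  ] [ lambda ] = [ b ]

Solving the linear system:
  x*      = (1.0682, 0.1364)
  lambda* = (-2.6364)
  f(x*)   = 0.8977

x* = (1.0682, 0.1364), lambda* = (-2.6364)


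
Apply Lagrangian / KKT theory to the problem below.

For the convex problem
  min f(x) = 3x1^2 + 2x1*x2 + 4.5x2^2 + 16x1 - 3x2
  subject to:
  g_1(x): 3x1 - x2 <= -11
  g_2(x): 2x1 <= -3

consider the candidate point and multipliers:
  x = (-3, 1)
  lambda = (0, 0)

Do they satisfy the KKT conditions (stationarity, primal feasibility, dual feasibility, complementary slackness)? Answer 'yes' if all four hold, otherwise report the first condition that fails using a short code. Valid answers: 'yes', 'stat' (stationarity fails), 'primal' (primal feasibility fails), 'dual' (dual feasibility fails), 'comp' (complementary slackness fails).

Gradient of f: grad f(x) = Q x + c = (0, 0)
Constraint values g_i(x) = a_i^T x - b_i:
  g_1((-3, 1)) = 1
  g_2((-3, 1)) = -3
Stationarity residual: grad f(x) + sum_i lambda_i a_i = (0, 0)
  -> stationarity OK
Primal feasibility (all g_i <= 0): FAILS
Dual feasibility (all lambda_i >= 0): OK
Complementary slackness (lambda_i * g_i(x) = 0 for all i): OK

Verdict: the first failing condition is primal_feasibility -> primal.

primal


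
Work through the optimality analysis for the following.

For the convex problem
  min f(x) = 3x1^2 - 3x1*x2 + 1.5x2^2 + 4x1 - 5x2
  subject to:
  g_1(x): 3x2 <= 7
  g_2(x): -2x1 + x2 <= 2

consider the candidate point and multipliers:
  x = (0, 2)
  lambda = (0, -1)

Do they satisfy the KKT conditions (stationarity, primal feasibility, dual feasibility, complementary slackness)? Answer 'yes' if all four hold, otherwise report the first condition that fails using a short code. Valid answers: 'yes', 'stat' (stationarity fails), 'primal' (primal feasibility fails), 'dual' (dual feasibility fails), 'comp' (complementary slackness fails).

Gradient of f: grad f(x) = Q x + c = (-2, 1)
Constraint values g_i(x) = a_i^T x - b_i:
  g_1((0, 2)) = -1
  g_2((0, 2)) = 0
Stationarity residual: grad f(x) + sum_i lambda_i a_i = (0, 0)
  -> stationarity OK
Primal feasibility (all g_i <= 0): OK
Dual feasibility (all lambda_i >= 0): FAILS
Complementary slackness (lambda_i * g_i(x) = 0 for all i): OK

Verdict: the first failing condition is dual_feasibility -> dual.

dual


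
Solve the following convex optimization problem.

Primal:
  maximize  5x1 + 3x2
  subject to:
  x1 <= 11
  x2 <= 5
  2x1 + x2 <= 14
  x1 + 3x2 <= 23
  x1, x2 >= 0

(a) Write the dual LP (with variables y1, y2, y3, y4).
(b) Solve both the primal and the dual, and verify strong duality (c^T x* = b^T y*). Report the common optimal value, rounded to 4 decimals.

The standard primal-dual pair for 'max c^T x s.t. A x <= b, x >= 0' is:
  Dual:  min b^T y  s.t.  A^T y >= c,  y >= 0.

So the dual LP is:
  minimize  11y1 + 5y2 + 14y3 + 23y4
  subject to:
    y1 + 2y3 + y4 >= 5
    y2 + y3 + 3y4 >= 3
    y1, y2, y3, y4 >= 0

Solving the primal: x* = (4.5, 5).
  primal value c^T x* = 37.5.
Solving the dual: y* = (0, 0.5, 2.5, 0).
  dual value b^T y* = 37.5.
Strong duality: c^T x* = b^T y*. Confirmed.

37.5


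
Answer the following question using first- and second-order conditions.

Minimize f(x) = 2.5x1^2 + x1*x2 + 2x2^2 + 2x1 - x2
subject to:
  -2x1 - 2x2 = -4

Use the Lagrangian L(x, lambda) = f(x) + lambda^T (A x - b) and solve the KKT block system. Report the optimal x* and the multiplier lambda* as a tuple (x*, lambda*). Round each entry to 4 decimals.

Form the Lagrangian:
  L(x, lambda) = (1/2) x^T Q x + c^T x + lambda^T (A x - b)
Stationarity (grad_x L = 0): Q x + c + A^T lambda = 0.
Primal feasibility: A x = b.

This gives the KKT block system:
  [ Q   A^T ] [ x     ]   [-c ]
  [ A    0  ] [ lambda ] = [ b ]

Solving the linear system:
  x*      = (0.4286, 1.5714)
  lambda* = (2.8571)
  f(x*)   = 5.3571

x* = (0.4286, 1.5714), lambda* = (2.8571)


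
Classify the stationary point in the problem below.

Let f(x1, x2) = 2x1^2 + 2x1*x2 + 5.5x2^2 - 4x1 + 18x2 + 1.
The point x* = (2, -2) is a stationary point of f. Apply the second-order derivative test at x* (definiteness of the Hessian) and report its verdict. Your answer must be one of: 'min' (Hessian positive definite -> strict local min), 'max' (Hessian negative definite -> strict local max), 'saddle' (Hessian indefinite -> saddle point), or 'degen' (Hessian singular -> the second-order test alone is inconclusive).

Compute the Hessian H = grad^2 f:
  H = [[4, 2], [2, 11]]
Verify stationarity: grad f(x*) = H x* + g = (0, 0).
Eigenvalues of H: 3.4689, 11.5311.
Both eigenvalues > 0, so H is positive definite -> x* is a strict local min.

min


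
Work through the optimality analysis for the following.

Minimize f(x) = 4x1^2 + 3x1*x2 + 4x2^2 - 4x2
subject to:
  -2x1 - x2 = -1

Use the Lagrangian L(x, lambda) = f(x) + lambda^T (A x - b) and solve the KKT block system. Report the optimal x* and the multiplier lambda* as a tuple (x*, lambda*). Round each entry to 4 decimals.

Form the Lagrangian:
  L(x, lambda) = (1/2) x^T Q x + c^T x + lambda^T (A x - b)
Stationarity (grad_x L = 0): Q x + c + A^T lambda = 0.
Primal feasibility: A x = b.

This gives the KKT block system:
  [ Q   A^T ] [ x     ]   [-c ]
  [ A    0  ] [ lambda ] = [ b ]

Solving the linear system:
  x*      = (0.1786, 0.6429)
  lambda* = (1.6786)
  f(x*)   = -0.4464

x* = (0.1786, 0.6429), lambda* = (1.6786)


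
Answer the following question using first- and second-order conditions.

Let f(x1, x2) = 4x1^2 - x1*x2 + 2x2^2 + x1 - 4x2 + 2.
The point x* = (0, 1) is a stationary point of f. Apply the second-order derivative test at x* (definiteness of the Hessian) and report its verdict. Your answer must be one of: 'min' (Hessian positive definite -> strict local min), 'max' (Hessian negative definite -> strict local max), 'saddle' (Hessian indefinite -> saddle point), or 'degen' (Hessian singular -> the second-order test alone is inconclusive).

Compute the Hessian H = grad^2 f:
  H = [[8, -1], [-1, 4]]
Verify stationarity: grad f(x*) = H x* + g = (0, 0).
Eigenvalues of H: 3.7639, 8.2361.
Both eigenvalues > 0, so H is positive definite -> x* is a strict local min.

min


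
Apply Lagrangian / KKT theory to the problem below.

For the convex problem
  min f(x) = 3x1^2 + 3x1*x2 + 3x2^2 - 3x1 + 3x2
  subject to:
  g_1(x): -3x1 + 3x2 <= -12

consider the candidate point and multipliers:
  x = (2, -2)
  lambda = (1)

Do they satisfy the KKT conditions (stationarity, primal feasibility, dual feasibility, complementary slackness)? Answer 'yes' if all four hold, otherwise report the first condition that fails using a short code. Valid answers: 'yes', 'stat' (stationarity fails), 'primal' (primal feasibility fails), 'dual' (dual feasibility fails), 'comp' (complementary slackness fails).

Gradient of f: grad f(x) = Q x + c = (3, -3)
Constraint values g_i(x) = a_i^T x - b_i:
  g_1((2, -2)) = 0
Stationarity residual: grad f(x) + sum_i lambda_i a_i = (0, 0)
  -> stationarity OK
Primal feasibility (all g_i <= 0): OK
Dual feasibility (all lambda_i >= 0): OK
Complementary slackness (lambda_i * g_i(x) = 0 for all i): OK

Verdict: yes, KKT holds.

yes


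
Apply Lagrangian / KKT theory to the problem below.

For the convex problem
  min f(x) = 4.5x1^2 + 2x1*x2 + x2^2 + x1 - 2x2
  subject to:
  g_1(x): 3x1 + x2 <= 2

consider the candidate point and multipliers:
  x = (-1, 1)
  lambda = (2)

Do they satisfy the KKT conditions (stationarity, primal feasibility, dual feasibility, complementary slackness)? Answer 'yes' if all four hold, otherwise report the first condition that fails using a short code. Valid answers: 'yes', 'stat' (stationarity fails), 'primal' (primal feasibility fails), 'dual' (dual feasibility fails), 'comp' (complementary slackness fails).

Gradient of f: grad f(x) = Q x + c = (-6, -2)
Constraint values g_i(x) = a_i^T x - b_i:
  g_1((-1, 1)) = -4
Stationarity residual: grad f(x) + sum_i lambda_i a_i = (0, 0)
  -> stationarity OK
Primal feasibility (all g_i <= 0): OK
Dual feasibility (all lambda_i >= 0): OK
Complementary slackness (lambda_i * g_i(x) = 0 for all i): FAILS

Verdict: the first failing condition is complementary_slackness -> comp.

comp


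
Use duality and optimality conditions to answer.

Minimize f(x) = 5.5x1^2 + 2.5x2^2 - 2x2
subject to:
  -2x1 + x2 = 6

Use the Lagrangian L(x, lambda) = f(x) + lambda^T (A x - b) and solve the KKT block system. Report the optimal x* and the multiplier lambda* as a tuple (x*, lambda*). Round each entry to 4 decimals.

Form the Lagrangian:
  L(x, lambda) = (1/2) x^T Q x + c^T x + lambda^T (A x - b)
Stationarity (grad_x L = 0): Q x + c + A^T lambda = 0.
Primal feasibility: A x = b.

This gives the KKT block system:
  [ Q   A^T ] [ x     ]   [-c ]
  [ A    0  ] [ lambda ] = [ b ]

Solving the linear system:
  x*      = (-1.8065, 2.3871)
  lambda* = (-9.9355)
  f(x*)   = 27.4194

x* = (-1.8065, 2.3871), lambda* = (-9.9355)


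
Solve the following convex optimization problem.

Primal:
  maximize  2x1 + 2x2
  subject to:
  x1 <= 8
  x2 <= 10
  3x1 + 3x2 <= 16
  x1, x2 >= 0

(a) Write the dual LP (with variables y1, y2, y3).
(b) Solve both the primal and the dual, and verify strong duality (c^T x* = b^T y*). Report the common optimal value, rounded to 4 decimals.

The standard primal-dual pair for 'max c^T x s.t. A x <= b, x >= 0' is:
  Dual:  min b^T y  s.t.  A^T y >= c,  y >= 0.

So the dual LP is:
  minimize  8y1 + 10y2 + 16y3
  subject to:
    y1 + 3y3 >= 2
    y2 + 3y3 >= 2
    y1, y2, y3 >= 0

Solving the primal: x* = (5.3333, 0).
  primal value c^T x* = 10.6667.
Solving the dual: y* = (0, 0, 0.6667).
  dual value b^T y* = 10.6667.
Strong duality: c^T x* = b^T y*. Confirmed.

10.6667


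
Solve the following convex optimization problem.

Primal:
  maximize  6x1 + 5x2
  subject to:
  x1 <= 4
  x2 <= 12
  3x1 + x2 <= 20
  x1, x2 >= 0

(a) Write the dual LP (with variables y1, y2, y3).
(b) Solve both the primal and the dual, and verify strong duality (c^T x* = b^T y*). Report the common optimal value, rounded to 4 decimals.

The standard primal-dual pair for 'max c^T x s.t. A x <= b, x >= 0' is:
  Dual:  min b^T y  s.t.  A^T y >= c,  y >= 0.

So the dual LP is:
  minimize  4y1 + 12y2 + 20y3
  subject to:
    y1 + 3y3 >= 6
    y2 + y3 >= 5
    y1, y2, y3 >= 0

Solving the primal: x* = (2.6667, 12).
  primal value c^T x* = 76.
Solving the dual: y* = (0, 3, 2).
  dual value b^T y* = 76.
Strong duality: c^T x* = b^T y*. Confirmed.

76


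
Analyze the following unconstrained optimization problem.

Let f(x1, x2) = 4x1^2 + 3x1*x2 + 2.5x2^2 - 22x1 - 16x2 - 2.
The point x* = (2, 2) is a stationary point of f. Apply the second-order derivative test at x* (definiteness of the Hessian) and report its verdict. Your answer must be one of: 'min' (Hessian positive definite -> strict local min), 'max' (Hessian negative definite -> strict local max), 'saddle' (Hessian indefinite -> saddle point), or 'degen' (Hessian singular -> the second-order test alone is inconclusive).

Compute the Hessian H = grad^2 f:
  H = [[8, 3], [3, 5]]
Verify stationarity: grad f(x*) = H x* + g = (0, 0).
Eigenvalues of H: 3.1459, 9.8541.
Both eigenvalues > 0, so H is positive definite -> x* is a strict local min.

min


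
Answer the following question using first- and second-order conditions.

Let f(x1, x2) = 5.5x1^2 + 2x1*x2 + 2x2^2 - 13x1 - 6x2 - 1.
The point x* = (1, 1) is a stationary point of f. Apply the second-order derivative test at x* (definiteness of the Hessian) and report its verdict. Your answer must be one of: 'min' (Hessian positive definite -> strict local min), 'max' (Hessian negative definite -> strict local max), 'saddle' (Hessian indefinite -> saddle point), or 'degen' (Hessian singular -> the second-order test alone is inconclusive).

Compute the Hessian H = grad^2 f:
  H = [[11, 2], [2, 4]]
Verify stationarity: grad f(x*) = H x* + g = (0, 0).
Eigenvalues of H: 3.4689, 11.5311.
Both eigenvalues > 0, so H is positive definite -> x* is a strict local min.

min


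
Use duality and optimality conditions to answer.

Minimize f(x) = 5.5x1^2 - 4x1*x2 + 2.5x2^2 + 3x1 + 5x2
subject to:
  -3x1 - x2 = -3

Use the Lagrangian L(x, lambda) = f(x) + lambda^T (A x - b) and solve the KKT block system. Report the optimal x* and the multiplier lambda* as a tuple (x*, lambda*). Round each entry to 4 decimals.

Form the Lagrangian:
  L(x, lambda) = (1/2) x^T Q x + c^T x + lambda^T (A x - b)
Stationarity (grad_x L = 0): Q x + c + A^T lambda = 0.
Primal feasibility: A x = b.

This gives the KKT block system:
  [ Q   A^T ] [ x     ]   [-c ]
  [ A    0  ] [ lambda ] = [ b ]

Solving the linear system:
  x*      = (0.8625, 0.4125)
  lambda* = (3.6125)
  f(x*)   = 7.7438

x* = (0.8625, 0.4125), lambda* = (3.6125)


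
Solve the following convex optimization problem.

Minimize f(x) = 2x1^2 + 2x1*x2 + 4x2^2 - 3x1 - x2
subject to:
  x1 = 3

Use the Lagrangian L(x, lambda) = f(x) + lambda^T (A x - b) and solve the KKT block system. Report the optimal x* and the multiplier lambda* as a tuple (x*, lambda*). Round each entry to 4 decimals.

Form the Lagrangian:
  L(x, lambda) = (1/2) x^T Q x + c^T x + lambda^T (A x - b)
Stationarity (grad_x L = 0): Q x + c + A^T lambda = 0.
Primal feasibility: A x = b.

This gives the KKT block system:
  [ Q   A^T ] [ x     ]   [-c ]
  [ A    0  ] [ lambda ] = [ b ]

Solving the linear system:
  x*      = (3, -0.625)
  lambda* = (-7.75)
  f(x*)   = 7.4375

x* = (3, -0.625), lambda* = (-7.75)


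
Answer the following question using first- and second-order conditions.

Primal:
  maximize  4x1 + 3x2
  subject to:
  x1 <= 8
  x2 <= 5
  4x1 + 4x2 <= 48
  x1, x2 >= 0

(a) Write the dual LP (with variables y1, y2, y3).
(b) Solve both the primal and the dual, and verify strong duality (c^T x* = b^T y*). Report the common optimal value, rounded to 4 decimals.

The standard primal-dual pair for 'max c^T x s.t. A x <= b, x >= 0' is:
  Dual:  min b^T y  s.t.  A^T y >= c,  y >= 0.

So the dual LP is:
  minimize  8y1 + 5y2 + 48y3
  subject to:
    y1 + 4y3 >= 4
    y2 + 4y3 >= 3
    y1, y2, y3 >= 0

Solving the primal: x* = (8, 4).
  primal value c^T x* = 44.
Solving the dual: y* = (1, 0, 0.75).
  dual value b^T y* = 44.
Strong duality: c^T x* = b^T y*. Confirmed.

44


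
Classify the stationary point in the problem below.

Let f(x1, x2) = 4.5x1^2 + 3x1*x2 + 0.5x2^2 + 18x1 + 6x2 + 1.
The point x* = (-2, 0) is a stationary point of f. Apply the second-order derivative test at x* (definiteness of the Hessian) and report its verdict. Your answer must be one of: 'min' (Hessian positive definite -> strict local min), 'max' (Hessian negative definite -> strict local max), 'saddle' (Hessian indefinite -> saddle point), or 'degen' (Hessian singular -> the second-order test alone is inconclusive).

Compute the Hessian H = grad^2 f:
  H = [[9, 3], [3, 1]]
Verify stationarity: grad f(x*) = H x* + g = (0, 0).
Eigenvalues of H: 0, 10.
H has a zero eigenvalue (singular; positive semidefinite but not definite), so H is neither positive definite, negative definite, nor indefinite. The second-order test alone is inconclusive -> degen.
(Indeed, f is constant along the null direction of H through x*, so x* is not a strict local extremum.)

degen
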